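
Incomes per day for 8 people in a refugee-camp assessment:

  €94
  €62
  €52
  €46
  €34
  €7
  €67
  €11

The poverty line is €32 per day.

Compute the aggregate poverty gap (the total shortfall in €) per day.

Incomes under z: €7, €11 (q = 2 of N = 8).
Individual gaps: 32−7 = 25; 32−11 = 21.
Aggregate gap = €46.

€46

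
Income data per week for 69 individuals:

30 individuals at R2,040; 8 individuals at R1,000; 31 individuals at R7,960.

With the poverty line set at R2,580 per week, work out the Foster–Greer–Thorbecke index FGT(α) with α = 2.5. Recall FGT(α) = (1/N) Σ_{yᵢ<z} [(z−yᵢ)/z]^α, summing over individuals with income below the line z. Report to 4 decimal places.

Poor units: 8×R1,000, 30×R2,040 (q = 38 of N = 69).
Shortfall ratios: (2580−1000)/2580 = 0.6124 (×8); (2580−2040)/2580 = 0.2093 (×30).
Raised to α = 2.5: 0.29349 (×8); 0.02004 (×30).
Sum = 2.949173; FGT(2.5) = 2.949173 / 69 = 0.0427.

0.0427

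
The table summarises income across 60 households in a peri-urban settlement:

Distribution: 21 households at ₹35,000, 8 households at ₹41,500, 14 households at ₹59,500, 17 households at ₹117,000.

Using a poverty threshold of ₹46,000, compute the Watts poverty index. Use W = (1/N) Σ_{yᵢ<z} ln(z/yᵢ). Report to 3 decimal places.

0.109

Poor units: 21×₹35,000, 8×₹41,500 (q = 29 of N = 60).
ln(z/y) terms: ln(46000/35000) = 0.2733 (×21); ln(46000/41500) = 0.1029 (×8).
W = 6.562744 / 60 = 0.109.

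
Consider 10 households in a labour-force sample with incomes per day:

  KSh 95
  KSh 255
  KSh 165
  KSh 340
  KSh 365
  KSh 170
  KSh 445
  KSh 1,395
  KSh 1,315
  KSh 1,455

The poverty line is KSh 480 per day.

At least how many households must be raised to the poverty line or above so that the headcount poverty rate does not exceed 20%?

5

Currently q = 7 of N = 10 are below the line (H = 0.700).
A headcount ratio of at most 20% allows at most ⌊0.20 × 10⌋ = 2 poor households.
So at least 7 − 2 = 5 must be lifted.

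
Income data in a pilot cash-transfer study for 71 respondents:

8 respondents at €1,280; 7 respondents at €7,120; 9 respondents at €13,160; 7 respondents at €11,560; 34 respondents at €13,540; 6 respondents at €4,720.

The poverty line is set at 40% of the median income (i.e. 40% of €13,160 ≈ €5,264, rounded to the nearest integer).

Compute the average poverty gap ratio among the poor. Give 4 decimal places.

0.4768

Incomes under z: 8×€1,280, 6×€4,720 (q = 14 of N = 71).
Relative gaps: 0.7568 (×8), 0.1033 (×6); sum = 6.674772.
I averages over the q = 14 poor units only: 6.674772 / 14 = 0.4768.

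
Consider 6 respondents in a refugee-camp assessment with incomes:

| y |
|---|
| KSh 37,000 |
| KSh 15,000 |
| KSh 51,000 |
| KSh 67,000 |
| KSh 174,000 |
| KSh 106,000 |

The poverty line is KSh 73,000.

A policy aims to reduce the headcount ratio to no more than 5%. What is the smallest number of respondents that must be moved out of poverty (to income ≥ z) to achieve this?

4 of the 6 respondents are poor, so H = 4/6 = 0.667.
A headcount ratio of at most 5% allows at most ⌊0.05 × 6⌋ = 0 poor respondents.
So at least 4 − 0 = 4 must be lifted.

4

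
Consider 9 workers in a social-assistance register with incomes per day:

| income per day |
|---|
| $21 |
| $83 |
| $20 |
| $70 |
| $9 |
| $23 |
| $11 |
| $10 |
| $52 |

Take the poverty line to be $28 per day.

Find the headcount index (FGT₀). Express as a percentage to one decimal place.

66.7%

6 of the 9 workers have income below $28.
H = 6/9 = 66.7%.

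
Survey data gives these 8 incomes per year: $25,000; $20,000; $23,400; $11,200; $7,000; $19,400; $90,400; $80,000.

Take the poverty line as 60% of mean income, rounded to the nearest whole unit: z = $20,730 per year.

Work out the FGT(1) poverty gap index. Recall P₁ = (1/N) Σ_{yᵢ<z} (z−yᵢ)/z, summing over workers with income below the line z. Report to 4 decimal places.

0.1527

Below the line: $7,000, $11,200, $19,400, $20,000 (q = 4 of N = 8).
Relative gaps: (20730−7000)/20730 = 0.6623; (20730−11200)/20730 = 0.4597; (20730−19400)/20730 = 0.0642; (20730−20000)/20730 = 0.0352.
Σ = 1.221418. Dividing by the full population N = 8 gives P₁ = 0.1527.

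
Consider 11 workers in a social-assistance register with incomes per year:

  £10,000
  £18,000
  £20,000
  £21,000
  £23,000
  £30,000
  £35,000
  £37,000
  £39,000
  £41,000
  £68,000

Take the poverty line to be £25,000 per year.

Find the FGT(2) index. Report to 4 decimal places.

Poor units: £10,000, £18,000, £20,000, £21,000, £23,000 (q = 5 of N = 11).
Relative gaps: (25000−10000)/25000 = 0.6000; (25000−18000)/25000 = 0.2800; (25000−20000)/25000 = 0.2000; (25000−21000)/25000 = 0.1600; (25000−23000)/25000 = 0.0800.
Squared: 0.3600; 0.0784; 0.0400; 0.0256; 0.0064.
Sum = 0.510400; P₂ = 0.510400 / 11 = 0.0464.

0.0464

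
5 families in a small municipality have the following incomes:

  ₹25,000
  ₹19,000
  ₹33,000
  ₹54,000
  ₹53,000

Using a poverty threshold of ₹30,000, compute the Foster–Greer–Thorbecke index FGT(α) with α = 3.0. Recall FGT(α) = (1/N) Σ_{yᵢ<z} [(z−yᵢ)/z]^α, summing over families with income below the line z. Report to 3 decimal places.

0.011

Below the line: ₹19,000, ₹25,000 (q = 2 of N = 5).
Shortfall ratios: (30000−19000)/30000 = 0.3667; (30000−25000)/30000 = 0.1667.
Raised to α = 3.0: 0.04930; 0.00463.
Sum = 0.053926; FGT(3.0) = 0.053926 / 5 = 0.011.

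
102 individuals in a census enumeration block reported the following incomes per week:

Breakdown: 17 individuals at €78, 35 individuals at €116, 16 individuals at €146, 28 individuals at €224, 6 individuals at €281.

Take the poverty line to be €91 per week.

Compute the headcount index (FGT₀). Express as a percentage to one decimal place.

16.7%

17 of the 102 individuals have income below €91.
H = 17/102 = 16.7%.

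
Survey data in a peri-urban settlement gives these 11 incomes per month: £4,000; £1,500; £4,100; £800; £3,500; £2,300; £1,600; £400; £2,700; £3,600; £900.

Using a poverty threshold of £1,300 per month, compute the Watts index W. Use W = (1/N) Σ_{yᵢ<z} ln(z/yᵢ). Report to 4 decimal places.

Below z: £400, £800, £900 (q = 3 of N = 11).
ln(z/y) terms: ln(1300/400) = 1.1787; ln(1300/800) = 0.4855; ln(1300/900) = 0.3677.
W = 2.031888 / 11 = 0.1847.

0.1847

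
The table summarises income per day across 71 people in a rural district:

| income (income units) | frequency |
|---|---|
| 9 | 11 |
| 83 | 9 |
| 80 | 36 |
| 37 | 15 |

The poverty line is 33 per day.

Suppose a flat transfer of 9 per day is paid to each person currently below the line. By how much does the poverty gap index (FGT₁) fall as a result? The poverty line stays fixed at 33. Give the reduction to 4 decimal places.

Before: below the line — 11×9; poverty gap index (FGT₁) = 0.112676.
After the 9 transfer: below the line — 11×18; poverty gap index (FGT₁) = 0.070423.
Reduction = 0.112676 − 0.070423 = 0.0423.

0.0423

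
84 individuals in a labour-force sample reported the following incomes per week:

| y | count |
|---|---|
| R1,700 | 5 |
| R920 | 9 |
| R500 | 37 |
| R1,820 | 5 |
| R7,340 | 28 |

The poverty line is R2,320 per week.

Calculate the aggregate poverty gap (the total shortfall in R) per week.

R85,540

Below z: 37×R500, 9×R920, 5×R1,700, 5×R1,820 (q = 56 of N = 84).
Individual gaps: 37×(2320−500) = 67340; 9×(2320−920) = 12600; 5×(2320−1700) = 3100; 5×(2320−1820) = 2500.
Aggregate gap = R85,540.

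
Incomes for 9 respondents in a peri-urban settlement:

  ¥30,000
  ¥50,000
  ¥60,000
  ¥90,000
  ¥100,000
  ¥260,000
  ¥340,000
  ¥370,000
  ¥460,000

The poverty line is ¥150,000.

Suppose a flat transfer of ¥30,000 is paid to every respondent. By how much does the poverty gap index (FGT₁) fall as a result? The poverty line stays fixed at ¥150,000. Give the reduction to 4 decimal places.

Before: below the line — ¥30,000, ¥50,000, ¥60,000, ¥90,000, ¥100,000; poverty gap index (FGT₁) = 0.311111.
After the ¥30,000 transfer: below the line — ¥60,000, ¥80,000, ¥90,000, ¥120,000, ¥130,000; poverty gap index (FGT₁) = 0.200000.
Reduction = 0.311111 − 0.200000 = 0.1111.

0.1111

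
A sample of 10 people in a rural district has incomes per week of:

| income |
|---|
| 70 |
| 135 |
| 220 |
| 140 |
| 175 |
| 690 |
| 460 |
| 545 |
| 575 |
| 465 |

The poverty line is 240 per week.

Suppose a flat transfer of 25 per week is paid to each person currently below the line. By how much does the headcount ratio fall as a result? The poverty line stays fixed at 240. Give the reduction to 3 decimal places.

Before: below the line — 70, 135, 140, 175, 220; headcount ratio = 0.50000.
After the 25 transfer: below the line — 95, 160, 165, 200; headcount ratio = 0.40000.
Reduction = 0.50000 − 0.40000 = 0.100.

0.100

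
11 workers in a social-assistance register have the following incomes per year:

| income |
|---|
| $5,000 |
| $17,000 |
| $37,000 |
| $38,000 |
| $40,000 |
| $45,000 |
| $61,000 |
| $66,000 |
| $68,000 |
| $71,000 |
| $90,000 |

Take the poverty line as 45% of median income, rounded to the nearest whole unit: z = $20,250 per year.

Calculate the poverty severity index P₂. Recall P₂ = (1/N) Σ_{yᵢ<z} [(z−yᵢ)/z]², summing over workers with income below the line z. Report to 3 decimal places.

Poor units: $5,000, $17,000 (q = 2 of N = 11).
Shortfall ratios: (20250−5000)/20250 = 0.7531; (20250−17000)/20250 = 0.1605.
Squared: 0.5671; 0.0258.
Sum = 0.592897; P₂ = 0.592897 / 11 = 0.054.

0.054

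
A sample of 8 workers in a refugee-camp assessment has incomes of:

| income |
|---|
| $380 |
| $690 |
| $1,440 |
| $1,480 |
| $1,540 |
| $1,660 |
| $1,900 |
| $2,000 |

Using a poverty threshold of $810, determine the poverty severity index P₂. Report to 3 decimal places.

Poor units: $380, $690 (q = 2 of N = 8).
Relative gaps: (810−380)/810 = 0.5309; (810−690)/810 = 0.1481.
Squared: 0.2818; 0.0219.
Sum = 0.303765; P₂ = 0.303765 / 8 = 0.038.

0.038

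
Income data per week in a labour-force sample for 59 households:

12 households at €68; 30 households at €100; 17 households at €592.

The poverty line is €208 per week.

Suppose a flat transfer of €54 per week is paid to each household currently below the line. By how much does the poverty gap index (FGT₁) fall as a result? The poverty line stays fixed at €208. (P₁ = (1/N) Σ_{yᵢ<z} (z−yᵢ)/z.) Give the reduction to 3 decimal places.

Before: below the line — 12×€68, 30×€100; poverty gap index (FGT₁) = 0.40091.
After the €54 transfer: below the line — 12×€122, 30×€154; poverty gap index (FGT₁) = 0.21610.
Reduction = 0.40091 − 0.21610 = 0.185.

0.185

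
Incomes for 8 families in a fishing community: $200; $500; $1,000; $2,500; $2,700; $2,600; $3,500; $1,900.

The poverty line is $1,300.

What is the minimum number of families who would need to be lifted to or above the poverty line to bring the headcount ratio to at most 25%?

3 of the 8 families are poor, so H = 3/8 = 0.375.
A headcount ratio of at most 25% allows at most ⌊0.25 × 8⌋ = 2 poor families.
So at least 3 − 2 = 1 must be lifted.

1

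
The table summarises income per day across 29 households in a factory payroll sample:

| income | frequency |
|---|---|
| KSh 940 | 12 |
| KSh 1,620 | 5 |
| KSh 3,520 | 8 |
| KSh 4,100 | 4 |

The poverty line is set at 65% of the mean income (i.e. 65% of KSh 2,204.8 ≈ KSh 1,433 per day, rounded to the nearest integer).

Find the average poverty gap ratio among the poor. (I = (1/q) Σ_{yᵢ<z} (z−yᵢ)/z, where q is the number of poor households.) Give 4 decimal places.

Below the line: 12×KSh 940 (q = 12 of N = 29).
Shortfall ratios (z−y)/z: 0.3440 (×12); sum = 4.128402.
The income-gap ratio divides by q (the poor only): 4.128402 / 12 = 0.3440.

0.3440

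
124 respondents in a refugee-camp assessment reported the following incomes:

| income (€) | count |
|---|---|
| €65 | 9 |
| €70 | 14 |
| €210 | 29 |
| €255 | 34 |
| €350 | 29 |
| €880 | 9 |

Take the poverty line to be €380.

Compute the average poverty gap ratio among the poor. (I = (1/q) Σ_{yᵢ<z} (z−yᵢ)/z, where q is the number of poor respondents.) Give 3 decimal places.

0.394

Below the line: 9×€65, 14×€70, 29×€210, 34×€255, 29×€350 (q = 115 of N = 124).
Relative gaps: 0.8289 (×9), 0.8158 (×14), 0.4474 (×29), 0.3289 (×34), 0.0789 (×29); sum = 45.328947.
The income-gap ratio divides by q (the poor only): 45.328947 / 115 = 0.394.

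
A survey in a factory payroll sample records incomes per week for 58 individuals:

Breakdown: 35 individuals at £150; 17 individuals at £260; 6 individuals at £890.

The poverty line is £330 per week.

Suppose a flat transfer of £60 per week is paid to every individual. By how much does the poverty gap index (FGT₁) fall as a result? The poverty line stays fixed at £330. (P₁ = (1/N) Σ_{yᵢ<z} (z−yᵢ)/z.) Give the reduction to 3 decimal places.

Before: below the line — 35×£150, 17×£260; poverty gap index (FGT₁) = 0.39133.
After the £60 transfer: below the line — 35×£210, 17×£320; poverty gap index (FGT₁) = 0.22832.
Reduction = 0.39133 − 0.22832 = 0.163.

0.163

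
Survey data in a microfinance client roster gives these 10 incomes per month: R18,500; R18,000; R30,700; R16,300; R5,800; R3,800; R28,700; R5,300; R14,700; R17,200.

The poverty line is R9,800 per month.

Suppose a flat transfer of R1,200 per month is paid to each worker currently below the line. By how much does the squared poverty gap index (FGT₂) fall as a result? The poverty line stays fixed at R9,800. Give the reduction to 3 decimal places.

Before: below the line — R3,800, R5,300, R5,800; squared poverty gap index (FGT₂) = 0.07523.
After the R1,200 transfer: below the line — R5,000, R6,500, R7,000; squared poverty gap index (FGT₂) = 0.04349.
Reduction = 0.07523 − 0.04349 = 0.032.

0.032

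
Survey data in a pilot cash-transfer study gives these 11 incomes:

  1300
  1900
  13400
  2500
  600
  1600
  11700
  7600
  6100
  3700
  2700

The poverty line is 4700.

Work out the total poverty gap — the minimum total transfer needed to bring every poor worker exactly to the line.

18600

Poor units: 600, 1300, 1600, 1900, 2500, 2700, 3700 (q = 7 of N = 11).
Individual gaps: 4700−600 = 4100; 4700−1300 = 3400; 4700−1600 = 3100; 4700−1900 = 2800; 4700−2500 = 2200; 4700−2700 = 2000; 4700−3700 = 1000.
Aggregate gap = 18600.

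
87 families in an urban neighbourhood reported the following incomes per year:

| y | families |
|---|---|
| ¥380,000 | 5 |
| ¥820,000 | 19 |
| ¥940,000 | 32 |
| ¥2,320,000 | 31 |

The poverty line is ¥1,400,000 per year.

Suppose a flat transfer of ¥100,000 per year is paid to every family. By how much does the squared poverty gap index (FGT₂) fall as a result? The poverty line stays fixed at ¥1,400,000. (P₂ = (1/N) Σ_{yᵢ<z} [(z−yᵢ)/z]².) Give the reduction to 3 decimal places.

0.033

Before: below the line — 5×¥380,000, 19×¥820,000, 32×¥940,000; squared poverty gap index (FGT₂) = 0.10770.
After the ¥100,000 transfer: below the line — 5×¥480,000, 19×¥920,000, 32×¥1,040,000; squared poverty gap index (FGT₂) = 0.07481.
Reduction = 0.10770 − 0.07481 = 0.033.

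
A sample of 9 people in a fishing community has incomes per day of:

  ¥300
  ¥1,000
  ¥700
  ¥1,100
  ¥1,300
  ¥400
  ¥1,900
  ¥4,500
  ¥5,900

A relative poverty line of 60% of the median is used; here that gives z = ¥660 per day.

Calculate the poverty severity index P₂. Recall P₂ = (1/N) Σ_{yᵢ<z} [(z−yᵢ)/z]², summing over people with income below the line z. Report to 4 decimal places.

Below the line: ¥300, ¥400 (q = 2 of N = 9).
Shortfall ratios: (660−300)/660 = 0.5455; (660−400)/660 = 0.3939.
Squared: 0.2975; 0.1552.
Sum = 0.452709; P₂ = 0.452709 / 9 = 0.0503.

0.0503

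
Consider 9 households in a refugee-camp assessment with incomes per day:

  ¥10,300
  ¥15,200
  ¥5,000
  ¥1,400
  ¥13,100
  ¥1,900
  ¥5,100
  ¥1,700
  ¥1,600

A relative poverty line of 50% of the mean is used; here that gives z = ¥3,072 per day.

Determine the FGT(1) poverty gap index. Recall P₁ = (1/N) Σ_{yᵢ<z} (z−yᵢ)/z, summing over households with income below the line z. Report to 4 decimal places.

0.2057

Poor units: ¥1,400, ¥1,600, ¥1,700, ¥1,900 (q = 4 of N = 9).
Relative gaps: (3072−1400)/3072 = 0.5443; (3072−1600)/3072 = 0.4792; (3072−1700)/3072 = 0.4466; (3072−1900)/3072 = 0.3815.
Sum of shortfalls = 1.851562; P₁ averages over all N: 1.851562 / 9 = 0.2057.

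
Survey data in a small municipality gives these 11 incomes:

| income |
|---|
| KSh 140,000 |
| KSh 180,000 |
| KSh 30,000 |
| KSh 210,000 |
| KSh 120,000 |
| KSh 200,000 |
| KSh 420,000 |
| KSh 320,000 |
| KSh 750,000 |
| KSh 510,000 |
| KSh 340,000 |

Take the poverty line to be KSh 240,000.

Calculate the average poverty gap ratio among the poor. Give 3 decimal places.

Below z: KSh 30,000, KSh 120,000, KSh 140,000, KSh 180,000, KSh 200,000, KSh 210,000 (q = 6 of N = 11).
Shortfall ratios (z−y)/z: 0.8750, 0.5000, 0.4167, 0.2500, 0.1667, 0.1250; sum = 2.333333.
The income-gap ratio divides by q (the poor only): 2.333333 / 6 = 0.389.

0.389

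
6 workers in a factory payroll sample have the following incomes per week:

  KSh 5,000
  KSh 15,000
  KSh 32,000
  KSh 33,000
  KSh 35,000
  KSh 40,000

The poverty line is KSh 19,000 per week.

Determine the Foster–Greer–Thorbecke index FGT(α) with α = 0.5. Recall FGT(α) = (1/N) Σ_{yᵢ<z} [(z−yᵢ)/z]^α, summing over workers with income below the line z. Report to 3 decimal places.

0.220

Incomes under z: KSh 5,000, KSh 15,000 (q = 2 of N = 6).
Shortfall ratios: (19000−5000)/19000 = 0.7368; (19000−15000)/19000 = 0.2105.
Raised to α = 0.5: 0.85840; 0.45883.
Sum = 1.317227; FGT(0.5) = 1.317227 / 6 = 0.220.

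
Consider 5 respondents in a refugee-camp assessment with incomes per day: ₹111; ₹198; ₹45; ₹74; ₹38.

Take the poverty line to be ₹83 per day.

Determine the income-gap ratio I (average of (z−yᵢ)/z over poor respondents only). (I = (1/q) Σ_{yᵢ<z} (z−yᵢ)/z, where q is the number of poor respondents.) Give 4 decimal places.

Poor units: ₹38, ₹45, ₹74 (q = 3 of N = 5).
Shortfall ratios (z−y)/z: 0.5422, 0.4578, 0.1084; sum = 1.108434.
The income-gap ratio divides by q (the poor only): 1.108434 / 3 = 0.3695.

0.3695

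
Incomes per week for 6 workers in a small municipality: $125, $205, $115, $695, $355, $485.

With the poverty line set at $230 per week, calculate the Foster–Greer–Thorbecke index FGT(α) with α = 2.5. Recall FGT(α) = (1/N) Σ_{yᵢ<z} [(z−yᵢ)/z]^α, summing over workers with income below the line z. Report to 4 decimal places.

0.0536

Poor units: $115, $125, $205 (q = 3 of N = 6).
Shortfall ratios: (230−115)/230 = 0.5000; (230−125)/230 = 0.4565; (230−205)/230 = 0.1087.
Raised to α = 2.5: 0.17678; 0.14082; 0.00390.
Sum = 0.321488; FGT(2.5) = 0.321488 / 6 = 0.0536.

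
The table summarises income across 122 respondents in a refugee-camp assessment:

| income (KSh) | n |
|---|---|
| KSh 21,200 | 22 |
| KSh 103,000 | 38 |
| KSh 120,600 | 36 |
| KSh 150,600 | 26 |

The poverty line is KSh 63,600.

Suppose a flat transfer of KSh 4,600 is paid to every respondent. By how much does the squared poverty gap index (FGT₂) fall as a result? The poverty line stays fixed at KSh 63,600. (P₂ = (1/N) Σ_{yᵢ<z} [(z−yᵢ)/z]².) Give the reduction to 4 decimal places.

0.0164

Before: below the line — 22×KSh 21,200; squared poverty gap index (FGT₂) = 0.080146.
After the KSh 4,600 transfer: below the line — 22×KSh 25,800; squared poverty gap index (FGT₂) = 0.063699.
Reduction = 0.080146 − 0.063699 = 0.0164.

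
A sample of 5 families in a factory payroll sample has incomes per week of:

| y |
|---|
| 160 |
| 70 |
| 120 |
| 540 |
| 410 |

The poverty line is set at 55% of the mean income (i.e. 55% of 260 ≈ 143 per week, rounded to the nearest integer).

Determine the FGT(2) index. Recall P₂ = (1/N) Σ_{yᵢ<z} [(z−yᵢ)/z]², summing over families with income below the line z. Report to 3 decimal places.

0.057

Below the line: 70, 120 (q = 2 of N = 5).
Gap ratios (z−y)/z: (143−70)/143 = 0.5105; (143−120)/143 = 0.1608.
Squared: 0.2606; 0.0259.
Sum = 0.286469; P₂ = 0.286469 / 5 = 0.057.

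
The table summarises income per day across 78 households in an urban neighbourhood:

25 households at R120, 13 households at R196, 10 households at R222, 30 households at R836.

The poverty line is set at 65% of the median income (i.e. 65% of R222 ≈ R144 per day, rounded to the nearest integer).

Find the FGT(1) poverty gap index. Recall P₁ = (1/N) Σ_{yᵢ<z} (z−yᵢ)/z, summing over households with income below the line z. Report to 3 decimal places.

Poor units: 25×R120 (q = 25 of N = 78).
Shortfall ratios: (144−120)/144 = 0.1667 (×25).
Σ = 4.166667. Dividing by the full population N = 78 gives P₁ = 0.053.

0.053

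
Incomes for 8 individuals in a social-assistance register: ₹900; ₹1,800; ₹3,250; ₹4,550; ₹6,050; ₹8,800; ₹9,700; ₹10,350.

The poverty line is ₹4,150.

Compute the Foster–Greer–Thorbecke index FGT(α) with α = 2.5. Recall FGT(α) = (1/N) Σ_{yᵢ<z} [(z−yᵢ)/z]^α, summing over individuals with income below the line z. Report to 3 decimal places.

Poor units: ₹900, ₹1,800, ₹3,250 (q = 3 of N = 8).
Gap ratios (z−y)/z: (4150−900)/4150 = 0.7831; (4150−1800)/4150 = 0.5663; (4150−3250)/4150 = 0.2169.
Raised to α = 2.5: 0.54274; 0.24130; 0.02190.
Sum = 0.805933; FGT(2.5) = 0.805933 / 8 = 0.101.

0.101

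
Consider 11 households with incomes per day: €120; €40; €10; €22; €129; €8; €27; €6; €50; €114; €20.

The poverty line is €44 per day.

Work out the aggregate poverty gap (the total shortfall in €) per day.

Poor units: €6, €8, €10, €20, €22, €27, €40 (q = 7 of N = 11).
Individual gaps: 44−6 = 38; 44−8 = 36; 44−10 = 34; 44−20 = 24; 44−22 = 22; 44−27 = 17; 44−40 = 4.
Aggregate gap = €175.

€175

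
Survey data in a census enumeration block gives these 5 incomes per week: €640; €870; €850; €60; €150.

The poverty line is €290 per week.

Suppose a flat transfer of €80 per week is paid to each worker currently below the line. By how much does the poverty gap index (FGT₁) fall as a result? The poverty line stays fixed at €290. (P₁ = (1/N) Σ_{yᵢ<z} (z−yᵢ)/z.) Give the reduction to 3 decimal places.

Before: below the line — €60, €150; poverty gap index (FGT₁) = 0.25517.
After the €80 transfer: below the line — €140, €230; poverty gap index (FGT₁) = 0.14483.
Reduction = 0.25517 − 0.14483 = 0.110.

0.110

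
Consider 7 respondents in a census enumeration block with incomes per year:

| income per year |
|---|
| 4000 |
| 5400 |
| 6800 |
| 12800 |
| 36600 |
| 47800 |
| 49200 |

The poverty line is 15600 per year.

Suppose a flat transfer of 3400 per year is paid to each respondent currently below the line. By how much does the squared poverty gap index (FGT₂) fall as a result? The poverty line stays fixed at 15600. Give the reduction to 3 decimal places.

Before: below the line — 4000, 5400, 6800, 12800; squared poverty gap index (FGT₂) = 0.19012.
After the 3400 transfer: below the line — 7400, 8800, 10200; squared poverty gap index (FGT₂) = 0.08373.
Reduction = 0.19012 − 0.08373 = 0.106.

0.106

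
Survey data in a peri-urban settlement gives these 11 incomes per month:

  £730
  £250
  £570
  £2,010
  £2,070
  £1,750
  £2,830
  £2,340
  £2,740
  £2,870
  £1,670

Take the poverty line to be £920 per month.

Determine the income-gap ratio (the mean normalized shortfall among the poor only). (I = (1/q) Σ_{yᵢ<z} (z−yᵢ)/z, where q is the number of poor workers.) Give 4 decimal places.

0.4384

Below the line: £250, £570, £730 (q = 3 of N = 11).
Shortfall ratios (z−y)/z: 0.7283, 0.3804, 0.2065; sum = 1.315217.
I averages over the q = 3 poor units only: 1.315217 / 3 = 0.4384.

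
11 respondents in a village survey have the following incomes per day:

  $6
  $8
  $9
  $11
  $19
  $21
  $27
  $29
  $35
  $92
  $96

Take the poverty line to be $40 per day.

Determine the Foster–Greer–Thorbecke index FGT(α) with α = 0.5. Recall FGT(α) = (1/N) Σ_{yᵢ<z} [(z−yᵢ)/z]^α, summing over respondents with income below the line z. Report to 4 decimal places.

Below z: $6, $8, $9, $11, $19, $21, $27, $29, $35 (q = 9 of N = 11).
Normalized shortfalls: (40−6)/40 = 0.8500; (40−8)/40 = 0.8000; (40−9)/40 = 0.7750; (40−11)/40 = 0.7250; (40−19)/40 = 0.5250; (40−21)/40 = 0.4750; (40−27)/40 = 0.3250; (40−29)/40 = 0.2750; (40−35)/40 = 0.1250.
Raised to α = 0.5: 0.92195; 0.89443; 0.88034; 0.85147; 0.72457; 0.68920; 0.57009; 0.52440; 0.35355.
Sum = 6.410009; FGT(0.5) = 6.410009 / 11 = 0.5827.

0.5827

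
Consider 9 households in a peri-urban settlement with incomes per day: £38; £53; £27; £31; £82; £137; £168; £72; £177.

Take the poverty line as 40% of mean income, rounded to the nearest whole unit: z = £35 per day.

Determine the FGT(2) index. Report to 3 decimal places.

Incomes under z: £27, £31 (q = 2 of N = 9).
Shortfall ratios: (35−27)/35 = 0.2286; (35−31)/35 = 0.1143.
Squared: 0.0522; 0.0131.
Sum = 0.065306; P₂ = 0.065306 / 9 = 0.007.

0.007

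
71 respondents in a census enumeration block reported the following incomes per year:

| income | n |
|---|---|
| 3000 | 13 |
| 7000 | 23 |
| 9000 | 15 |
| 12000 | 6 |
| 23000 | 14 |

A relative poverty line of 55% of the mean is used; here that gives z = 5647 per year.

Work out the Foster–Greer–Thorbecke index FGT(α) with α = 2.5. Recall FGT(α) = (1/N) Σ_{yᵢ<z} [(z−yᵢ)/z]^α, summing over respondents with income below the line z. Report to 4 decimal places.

0.0275

Below z: 13×3000 (q = 13 of N = 71).
Normalized shortfalls: (5647−3000)/5647 = 0.4687 (×13).
Raised to α = 2.5: 0.15043 (×13).
Sum = 1.955617; FGT(2.5) = 1.955617 / 71 = 0.0275.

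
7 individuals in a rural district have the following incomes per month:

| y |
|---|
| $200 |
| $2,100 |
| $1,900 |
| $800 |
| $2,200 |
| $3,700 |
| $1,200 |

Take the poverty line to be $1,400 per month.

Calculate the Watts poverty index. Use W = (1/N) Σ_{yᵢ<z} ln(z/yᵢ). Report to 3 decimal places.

0.380

Below the line: $200, $800, $1,200 (q = 3 of N = 7).
ln(z/y) terms: ln(1400/200) = 1.9459; ln(1400/800) = 0.5596; ln(1400/1200) = 0.1542.
W = 2.659677 / 7 = 0.380.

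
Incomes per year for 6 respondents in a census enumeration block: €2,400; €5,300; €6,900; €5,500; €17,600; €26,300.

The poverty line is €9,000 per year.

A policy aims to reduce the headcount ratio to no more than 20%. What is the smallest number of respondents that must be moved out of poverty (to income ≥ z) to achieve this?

Currently q = 4 of N = 6 are below the line (H = 0.667).
A headcount ratio of at most 20% allows at most ⌊0.20 × 6⌋ = 1 poor respondents.
So at least 4 − 1 = 3 must be lifted.

3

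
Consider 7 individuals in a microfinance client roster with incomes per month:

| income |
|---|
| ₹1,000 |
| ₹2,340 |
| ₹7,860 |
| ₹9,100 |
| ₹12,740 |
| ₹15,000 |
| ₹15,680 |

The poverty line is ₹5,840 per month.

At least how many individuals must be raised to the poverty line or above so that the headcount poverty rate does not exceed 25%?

1

Currently q = 2 of N = 7 are below the line (H = 0.286).
A headcount ratio of at most 25% allows at most ⌊0.25 × 7⌋ = 1 poor individuals.
So at least 2 − 1 = 1 must be lifted.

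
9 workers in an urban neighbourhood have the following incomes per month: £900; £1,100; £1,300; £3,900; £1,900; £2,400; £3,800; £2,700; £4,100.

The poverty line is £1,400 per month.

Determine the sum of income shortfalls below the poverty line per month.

£900

Incomes under z: £900, £1,100, £1,300 (q = 3 of N = 9).
Individual gaps: 1400−900 = 500; 1400−1100 = 300; 1400−1300 = 100.
Aggregate gap = £900.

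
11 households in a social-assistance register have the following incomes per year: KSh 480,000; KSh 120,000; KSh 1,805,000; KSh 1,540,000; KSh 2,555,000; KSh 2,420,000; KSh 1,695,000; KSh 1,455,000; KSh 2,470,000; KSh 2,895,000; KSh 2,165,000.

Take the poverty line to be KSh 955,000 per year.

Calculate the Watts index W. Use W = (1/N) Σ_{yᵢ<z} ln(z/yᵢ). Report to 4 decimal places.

Below z: KSh 120,000, KSh 480,000 (q = 2 of N = 11).
Log gaps: ln(955000/120000) = 2.0742; ln(955000/480000) = 0.6879.
W = 2.762145 / 11 = 0.2511.

0.2511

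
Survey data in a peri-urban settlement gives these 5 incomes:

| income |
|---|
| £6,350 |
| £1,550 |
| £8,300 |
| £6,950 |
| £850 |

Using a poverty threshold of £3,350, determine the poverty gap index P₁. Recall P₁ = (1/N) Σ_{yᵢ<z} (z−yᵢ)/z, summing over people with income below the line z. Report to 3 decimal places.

0.257

Below z: £850, £1,550 (q = 2 of N = 5).
Normalized shortfalls: (3350−850)/3350 = 0.7463; (3350−1550)/3350 = 0.5373.
Sum of shortfalls = 1.283582; P₁ averages over all N: 1.283582 / 5 = 0.257.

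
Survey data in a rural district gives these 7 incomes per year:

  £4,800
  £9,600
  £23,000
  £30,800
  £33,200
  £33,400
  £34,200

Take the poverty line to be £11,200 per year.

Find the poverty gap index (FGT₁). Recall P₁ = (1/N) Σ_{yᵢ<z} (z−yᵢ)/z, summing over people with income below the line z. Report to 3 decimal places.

0.102

Below z: £4,800, £9,600 (q = 2 of N = 7).
Normalized shortfalls: (11200−4800)/11200 = 0.5714; (11200−9600)/11200 = 0.1429.
Sum of shortfalls = 0.714286; P₁ averages over all N: 0.714286 / 7 = 0.102.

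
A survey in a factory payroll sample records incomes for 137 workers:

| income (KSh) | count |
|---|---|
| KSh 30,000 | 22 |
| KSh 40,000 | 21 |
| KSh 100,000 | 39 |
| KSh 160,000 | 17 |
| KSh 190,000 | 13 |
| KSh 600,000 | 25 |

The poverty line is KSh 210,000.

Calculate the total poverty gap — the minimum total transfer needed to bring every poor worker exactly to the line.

KSh 12,930,000

Below the line: 22×KSh 30,000, 21×KSh 40,000, 39×KSh 100,000, 17×KSh 160,000, 13×KSh 190,000 (q = 112 of N = 137).
Individual gaps: 22×(210000−30000) = 3960000; 21×(210000−40000) = 3570000; 39×(210000−100000) = 4290000; 17×(210000−160000) = 850000; 13×(210000−190000) = 260000.
Aggregate gap = KSh 12,930,000.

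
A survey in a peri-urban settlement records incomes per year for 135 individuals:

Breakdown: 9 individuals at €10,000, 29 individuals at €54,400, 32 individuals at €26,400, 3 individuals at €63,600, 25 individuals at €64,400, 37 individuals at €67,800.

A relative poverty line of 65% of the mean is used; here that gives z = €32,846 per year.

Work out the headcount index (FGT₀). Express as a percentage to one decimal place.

41 of the 135 individuals have income below €32,846.
H = 41/135 = 30.4%.

30.4%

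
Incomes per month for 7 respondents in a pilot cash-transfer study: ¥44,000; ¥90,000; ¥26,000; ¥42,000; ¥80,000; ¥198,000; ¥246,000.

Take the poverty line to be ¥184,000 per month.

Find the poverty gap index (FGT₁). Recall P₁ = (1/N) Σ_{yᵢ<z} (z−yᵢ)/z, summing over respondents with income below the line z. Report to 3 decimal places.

0.495

Below the line: ¥26,000, ¥42,000, ¥44,000, ¥80,000, ¥90,000 (q = 5 of N = 7).
Shortfall ratios: (184000−26000)/184000 = 0.8587; (184000−42000)/184000 = 0.7717; (184000−44000)/184000 = 0.7609; (184000−80000)/184000 = 0.5652; (184000−90000)/184000 = 0.5109.
Σ = 3.467391. Dividing by the full population N = 7 gives P₁ = 0.495.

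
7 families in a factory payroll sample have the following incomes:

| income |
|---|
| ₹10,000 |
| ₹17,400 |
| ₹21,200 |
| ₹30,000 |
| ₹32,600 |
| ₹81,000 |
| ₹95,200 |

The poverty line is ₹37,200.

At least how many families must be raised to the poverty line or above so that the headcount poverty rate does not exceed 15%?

5 of the 7 families are poor, so H = 5/7 = 0.714.
A headcount ratio of at most 15% allows at most ⌊0.15 × 7⌋ = 1 poor families.
So at least 5 − 1 = 4 must be lifted.

4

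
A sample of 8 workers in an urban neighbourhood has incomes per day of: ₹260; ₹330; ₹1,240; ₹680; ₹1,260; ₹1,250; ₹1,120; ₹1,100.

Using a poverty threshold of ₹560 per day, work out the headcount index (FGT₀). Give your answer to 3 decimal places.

0.250

2 of the 8 workers have income below ₹560.
H = 2/8 = 0.250.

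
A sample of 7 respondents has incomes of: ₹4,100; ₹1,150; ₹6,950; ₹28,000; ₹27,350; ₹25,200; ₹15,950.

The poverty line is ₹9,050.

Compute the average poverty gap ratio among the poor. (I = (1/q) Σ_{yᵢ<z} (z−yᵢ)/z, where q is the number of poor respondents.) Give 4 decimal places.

0.5506

Below the line: ₹1,150, ₹4,100, ₹6,950 (q = 3 of N = 7).
Relative gaps: 0.8729, 0.5470, 0.2320; sum = 1.651934.
The income-gap ratio divides by q (the poor only): 1.651934 / 3 = 0.5506.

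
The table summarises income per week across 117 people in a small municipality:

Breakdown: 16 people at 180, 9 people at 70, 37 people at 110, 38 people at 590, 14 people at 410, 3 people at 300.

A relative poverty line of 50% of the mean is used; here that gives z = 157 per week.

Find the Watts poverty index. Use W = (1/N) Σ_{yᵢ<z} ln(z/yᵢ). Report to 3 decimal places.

0.175

Below z: 9×70, 37×110 (q = 46 of N = 117).
Log gaps: ln(157/70) = 0.8078 (×9); ln(157/110) = 0.3558 (×37).
W = 20.433076 / 117 = 0.175.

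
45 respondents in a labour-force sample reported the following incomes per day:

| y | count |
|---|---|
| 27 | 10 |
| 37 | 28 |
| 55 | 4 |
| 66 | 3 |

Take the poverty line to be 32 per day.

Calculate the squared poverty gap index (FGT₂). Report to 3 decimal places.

0.005

Incomes under z: 10×27 (q = 10 of N = 45).
Relative gaps: (32−27)/32 = 0.1562 (×10).
Squared: 0.0244 (×10).
Sum = 0.244141; P₂ = 0.244141 / 45 = 0.005.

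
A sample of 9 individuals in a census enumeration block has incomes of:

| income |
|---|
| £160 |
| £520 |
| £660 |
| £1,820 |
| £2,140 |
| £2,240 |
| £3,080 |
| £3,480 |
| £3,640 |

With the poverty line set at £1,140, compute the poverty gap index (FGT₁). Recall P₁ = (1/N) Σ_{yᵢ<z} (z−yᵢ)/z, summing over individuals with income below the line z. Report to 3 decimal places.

0.203

Below the line: £160, £520, £660 (q = 3 of N = 9).
Gap ratios (z−y)/z: (1140−160)/1140 = 0.8596; (1140−520)/1140 = 0.5439; (1140−660)/1140 = 0.4211.
Σ = 1.824561. Dividing by the full population N = 9 gives P₁ = 0.203.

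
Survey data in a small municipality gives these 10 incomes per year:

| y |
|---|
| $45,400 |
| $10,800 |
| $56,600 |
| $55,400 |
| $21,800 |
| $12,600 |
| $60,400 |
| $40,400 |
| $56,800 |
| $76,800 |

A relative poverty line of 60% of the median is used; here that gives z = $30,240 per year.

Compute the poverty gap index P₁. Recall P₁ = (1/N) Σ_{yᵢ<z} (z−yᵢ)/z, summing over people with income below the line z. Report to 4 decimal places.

0.1505

Below the line: $10,800, $12,600, $21,800 (q = 3 of N = 10).
Normalized shortfalls: (30240−10800)/30240 = 0.6429; (30240−12600)/30240 = 0.5833; (30240−21800)/30240 = 0.2791.
Sum of shortfalls = 1.505291; P₁ averages over all N: 1.505291 / 10 = 0.1505.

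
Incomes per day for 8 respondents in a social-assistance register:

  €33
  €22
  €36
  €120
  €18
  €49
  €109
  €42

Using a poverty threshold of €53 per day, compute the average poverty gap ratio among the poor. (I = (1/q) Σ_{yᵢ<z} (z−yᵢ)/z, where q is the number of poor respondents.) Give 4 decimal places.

Incomes under z: €18, €22, €33, €36, €42, €49 (q = 6 of N = 8).
Shortfall ratios (z−y)/z: 0.6604, 0.5849, 0.3774, 0.3208, 0.2075, 0.0755; sum = 2.226415.
The income-gap ratio divides by q (the poor only): 2.226415 / 6 = 0.3711.

0.3711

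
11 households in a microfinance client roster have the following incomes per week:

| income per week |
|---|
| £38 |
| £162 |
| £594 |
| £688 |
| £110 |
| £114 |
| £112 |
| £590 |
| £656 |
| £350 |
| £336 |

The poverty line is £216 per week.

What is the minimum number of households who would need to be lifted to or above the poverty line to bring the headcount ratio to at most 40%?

1

Currently q = 5 of N = 11 are below the line (H = 0.455).
A headcount ratio of at most 40% allows at most ⌊0.40 × 11⌋ = 4 poor households.
So at least 5 − 4 = 1 must be lifted.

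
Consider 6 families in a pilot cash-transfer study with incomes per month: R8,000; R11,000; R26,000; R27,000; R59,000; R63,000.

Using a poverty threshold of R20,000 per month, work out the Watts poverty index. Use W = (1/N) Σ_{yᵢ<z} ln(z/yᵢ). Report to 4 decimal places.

Below the line: R8,000, R11,000 (q = 2 of N = 6).
Log gaps: ln(20000/8000) = 0.9163; ln(20000/11000) = 0.5978.
W = 1.514128 / 6 = 0.2524.

0.2524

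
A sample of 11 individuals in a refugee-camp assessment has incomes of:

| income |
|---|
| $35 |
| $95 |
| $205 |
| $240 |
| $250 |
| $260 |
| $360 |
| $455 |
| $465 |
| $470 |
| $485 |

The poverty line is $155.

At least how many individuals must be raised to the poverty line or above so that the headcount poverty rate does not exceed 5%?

2

2 of the 11 individuals are poor, so H = 2/11 = 0.182.
A headcount ratio of at most 5% allows at most ⌊0.05 × 11⌋ = 0 poor individuals.
So at least 2 − 0 = 2 must be lifted.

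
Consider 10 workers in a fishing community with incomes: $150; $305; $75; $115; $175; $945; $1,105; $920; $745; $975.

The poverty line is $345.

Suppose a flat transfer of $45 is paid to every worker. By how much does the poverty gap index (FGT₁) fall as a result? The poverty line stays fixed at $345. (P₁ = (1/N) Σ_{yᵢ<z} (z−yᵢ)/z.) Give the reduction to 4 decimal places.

Before: below the line — $75, $115, $150, $175, $305; poverty gap index (FGT₁) = 0.262319.
After the $45 transfer: below the line — $120, $160, $195, $220; poverty gap index (FGT₁) = 0.198551.
Reduction = 0.262319 − 0.198551 = 0.0638.

0.0638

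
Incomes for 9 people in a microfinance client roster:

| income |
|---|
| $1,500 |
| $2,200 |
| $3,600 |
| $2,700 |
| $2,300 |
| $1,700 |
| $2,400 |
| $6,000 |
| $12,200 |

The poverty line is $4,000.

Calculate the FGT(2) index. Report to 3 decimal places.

Poor units: $1,500, $1,700, $2,200, $2,300, $2,400, $2,700, $3,600 (q = 7 of N = 9).
Relative gaps: (4000−1500)/4000 = 0.6250; (4000−1700)/4000 = 0.5750; (4000−2200)/4000 = 0.4500; (4000−2300)/4000 = 0.4250; (4000−2400)/4000 = 0.4000; (4000−2700)/4000 = 0.3250; (4000−3600)/4000 = 0.1000.
Squared: 0.3906; 0.3306; 0.2025; 0.1806; 0.1600; 0.1056; 0.0100.
Sum = 1.380000; P₂ = 1.380000 / 9 = 0.153.

0.153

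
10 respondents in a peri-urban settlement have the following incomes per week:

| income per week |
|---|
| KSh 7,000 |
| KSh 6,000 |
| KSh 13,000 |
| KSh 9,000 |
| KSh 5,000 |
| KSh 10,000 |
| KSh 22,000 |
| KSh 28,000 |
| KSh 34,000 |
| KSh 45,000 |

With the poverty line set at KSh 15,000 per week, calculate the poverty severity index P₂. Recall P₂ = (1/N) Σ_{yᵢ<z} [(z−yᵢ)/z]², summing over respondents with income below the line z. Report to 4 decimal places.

Below the line: KSh 5,000, KSh 6,000, KSh 7,000, KSh 9,000, KSh 10,000, KSh 13,000 (q = 6 of N = 10).
Shortfall ratios: (15000−5000)/15000 = 0.6667; (15000−6000)/15000 = 0.6000; (15000−7000)/15000 = 0.5333; (15000−9000)/15000 = 0.4000; (15000−10000)/15000 = 0.3333; (15000−13000)/15000 = 0.1333.
Squared: 0.4444; 0.3600; 0.2844; 0.1600; 0.1111; 0.0178.
Sum = 1.377778; P₂ = 1.377778 / 10 = 0.1378.

0.1378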